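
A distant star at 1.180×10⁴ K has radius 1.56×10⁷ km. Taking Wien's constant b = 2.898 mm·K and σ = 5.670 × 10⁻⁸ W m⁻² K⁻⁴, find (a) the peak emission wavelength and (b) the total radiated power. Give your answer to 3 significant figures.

(a) λ_max = b/T = 2.898×10⁻³/1.180×10⁴ = 2.456×10⁻⁷ m = 246 nm.
Surface area A = 4πR² = 4π(1.56×10¹⁰ m)² = 3.05815×10²¹ m².
(b) P = σAT⁴ = 5.670×10⁻⁸×3.05815×10²¹×(1.180×10⁴)⁴ = 3.36×10³⁰ W.

λ_max ≈ 246 nm; P ≈ 3.36×10³⁰ W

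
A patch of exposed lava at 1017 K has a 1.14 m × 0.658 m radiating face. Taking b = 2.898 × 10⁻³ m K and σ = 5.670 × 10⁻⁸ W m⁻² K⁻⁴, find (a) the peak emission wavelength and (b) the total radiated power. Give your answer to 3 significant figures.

(a) λ_max = b/T = 2.898×10⁻³/1017 = 2.850×10⁻⁶ m = 2.85 μm.
Area A = 1.14 × 0.658 = 0.75012 m².
(b) P = σAT⁴ = 5.670×10⁻⁸×0.75012×(1017)⁴ = 4.55×10⁴ W.

λ_max ≈ 2.85 μm; P ≈ 4.55×10⁴ W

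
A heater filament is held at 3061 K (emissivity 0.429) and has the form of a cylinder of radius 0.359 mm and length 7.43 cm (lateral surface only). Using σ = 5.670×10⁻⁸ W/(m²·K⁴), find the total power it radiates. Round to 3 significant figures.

Lateral area A = 2πrL = 2π×3.59×10⁻⁴×0.0743 = 1.67596×10⁻⁴ m².
P = εσAT⁴ = 0.429 × 5.670×10⁻⁸ × 1.67596×10⁻⁴ × (3061)⁴ = 358 W.

P ≈ 358 W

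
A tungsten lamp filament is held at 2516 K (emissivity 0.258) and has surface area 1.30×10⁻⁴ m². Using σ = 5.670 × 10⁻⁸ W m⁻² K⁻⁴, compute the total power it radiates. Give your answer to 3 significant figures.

Area A = 1.30×10⁻⁴ m².
P = εσAT⁴ = 0.258 × 5.670×10⁻⁸ × 1.30×10⁻⁴ × (2516)⁴ = 76.2 W.

P ≈ 76.2 W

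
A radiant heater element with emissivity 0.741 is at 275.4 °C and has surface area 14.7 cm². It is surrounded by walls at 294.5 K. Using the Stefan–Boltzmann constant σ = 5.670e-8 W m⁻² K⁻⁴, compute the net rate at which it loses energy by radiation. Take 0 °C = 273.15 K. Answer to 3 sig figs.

T = 275.4 °C + 273.15 = 548.55 K.
Area A = 14.7 cm² = 1.47×10⁻³ m².
Net radiated power P_net = εσA(T⁴ − T₀⁴) = 0.741×5.670×10⁻⁸×1.47×10⁻³×(548.55⁴ − 294.5⁴).
T⁴ − T₀⁴ = 9.05451×10¹⁰ − 7.52214×10⁹ = 8.30230×10¹⁰ K⁴, so P_net = 5.13 W.

Net loss ≈ 5.13 W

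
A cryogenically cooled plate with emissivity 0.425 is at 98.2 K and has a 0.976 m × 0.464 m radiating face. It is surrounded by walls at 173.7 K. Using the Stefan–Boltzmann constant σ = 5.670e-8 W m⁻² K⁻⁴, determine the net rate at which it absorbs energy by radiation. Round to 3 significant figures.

Area A = 0.976 × 0.464 = 0.452864 m².
Net radiated power P_net = εσA(T⁴ − T₀⁴) = 0.425×5.670×10⁻⁸×0.452864×(98.2⁴ − 173.7⁴).
T⁴ − T₀⁴ = 9.29921×10⁷ − 9.10331×10⁸ = -8.17339×10⁸ K⁴, so P_net = -8.92 W — negative, meaning a net gain of 8.92 W.

Net gain ≈ 8.92 W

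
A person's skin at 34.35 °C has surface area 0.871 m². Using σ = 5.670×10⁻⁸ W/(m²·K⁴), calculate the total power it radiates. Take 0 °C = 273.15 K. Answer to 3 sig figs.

T = 34.35 °C + 273.15 = 307.50 K.
Area A = 0.871 m².
P = σAT⁴ = 5.670×10⁻⁸ × 0.871 × (307.50)⁴ = 442 W.

P ≈ 442 W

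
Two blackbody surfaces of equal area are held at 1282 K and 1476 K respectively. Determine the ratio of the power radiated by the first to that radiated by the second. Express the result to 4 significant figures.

With equal areas, P₁/P₂ = (T₁/T₂)⁴ = (1282/1476)⁴ = 0.5691.

P₁/P₂ ≈ 0.5691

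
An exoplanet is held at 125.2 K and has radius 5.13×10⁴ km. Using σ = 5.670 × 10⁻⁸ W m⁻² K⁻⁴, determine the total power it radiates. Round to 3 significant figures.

Surface area A = 4πR² = 4π(5.13×10⁷ m)² = 3.30708×10¹⁶ m².
P = σAT⁴ = 5.670×10⁻⁸ × 3.30708×10¹⁶ × (125.2)⁴ = 4.61×10¹⁷ W.

P ≈ 4.61×10¹⁷ W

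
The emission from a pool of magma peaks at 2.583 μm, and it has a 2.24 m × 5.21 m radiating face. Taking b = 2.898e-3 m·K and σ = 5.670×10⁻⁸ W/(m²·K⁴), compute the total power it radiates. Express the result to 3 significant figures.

Wien's law: T = b/λ_max = 2.898×10⁻³/2.583×10⁻⁶ = 1121.95 K.
Area A = 2.24 × 5.21 = 11.6704 m².
Then P = σAT⁴ = 5.670×10⁻⁸×11.6704×(1121.95)⁴ = 1.05×10⁶ W.

P ≈ 1.05×10⁶ W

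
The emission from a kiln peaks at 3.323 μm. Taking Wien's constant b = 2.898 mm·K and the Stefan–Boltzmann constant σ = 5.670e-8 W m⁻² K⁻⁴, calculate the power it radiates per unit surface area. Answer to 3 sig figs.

I ≈ 3.28×10⁴ W/m²

Wien's law: T = b/λ_max = 2.898×10⁻³/3.323×10⁻⁶ = 872.104 K.
Then I = σT⁴ = 5.670×10⁻⁸×(872.104)⁴ = 3.28×10⁴ W/m².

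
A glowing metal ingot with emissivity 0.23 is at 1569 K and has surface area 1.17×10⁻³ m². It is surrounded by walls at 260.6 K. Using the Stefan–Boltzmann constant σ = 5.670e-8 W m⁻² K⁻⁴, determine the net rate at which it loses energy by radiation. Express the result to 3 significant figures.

Net loss ≈ 92.4 W

Area A = 1.17×10⁻³ m².
Net radiated power P_net = εσA(T⁴ − T₀⁴) = 0.23×5.670×10⁻⁸×1.17×10⁻³×(1569⁴ − 260.6⁴).
T⁴ − T₀⁴ = 6.06027×10¹² − 4.61209×10⁹ = 6.05566×10¹² K⁴, so P_net = 92.4 W.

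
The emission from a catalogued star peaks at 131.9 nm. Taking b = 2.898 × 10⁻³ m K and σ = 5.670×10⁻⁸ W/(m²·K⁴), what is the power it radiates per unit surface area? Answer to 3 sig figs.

Wien's law: T = b/λ_max = 2.898×10⁻³/1.319×10⁻⁷ = 21971.2 K.
Then I = σT⁴ = 5.670×10⁻⁸×(21971.2)⁴ = 1.32×10¹⁰ W/m².

I ≈ 1.32×10¹⁰ W/m²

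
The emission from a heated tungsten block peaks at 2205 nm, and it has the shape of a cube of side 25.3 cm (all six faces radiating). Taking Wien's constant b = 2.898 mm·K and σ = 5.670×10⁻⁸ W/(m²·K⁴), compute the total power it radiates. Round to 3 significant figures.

P ≈ 6.50×10⁴ W

Wien's law: T = b/λ_max = 2.898×10⁻³/2.205×10⁻⁶ = 1314.29 K.
Area A = 6s² = 6×(0.253 m)² = 0.384054 m².
Then P = σAT⁴ = 5.670×10⁻⁸×0.384054×(1314.29)⁴ = 6.50×10⁴ W.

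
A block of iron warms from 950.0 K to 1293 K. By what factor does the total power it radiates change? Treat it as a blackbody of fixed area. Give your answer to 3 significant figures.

P₂/P₁ ≈ 3.43

P ∝ T⁴, so P₂/P₁ = (T₂/T₁)⁴ = (1293/950.0)⁴ = (1.36105)⁴ = 3.43.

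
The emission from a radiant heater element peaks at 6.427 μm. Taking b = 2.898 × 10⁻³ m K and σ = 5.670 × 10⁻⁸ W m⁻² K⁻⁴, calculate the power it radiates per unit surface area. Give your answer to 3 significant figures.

Wien's law: T = b/λ_max = 2.898×10⁻³/6.427×10⁻⁶ = 450.910 K.
Then I = σT⁴ = 5.670×10⁻⁸×(450.910)⁴ = 2.34×10³ W/m².

I ≈ 2.34×10³ W/m²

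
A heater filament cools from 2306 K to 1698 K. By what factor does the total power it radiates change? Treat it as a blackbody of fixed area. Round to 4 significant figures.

P₂/P₁ ≈ 0.2940

P ∝ T⁴, so P₂/P₁ = (T₂/T₁)⁴ = (1698/2306)⁴ = (0.736340)⁴ = 0.2940.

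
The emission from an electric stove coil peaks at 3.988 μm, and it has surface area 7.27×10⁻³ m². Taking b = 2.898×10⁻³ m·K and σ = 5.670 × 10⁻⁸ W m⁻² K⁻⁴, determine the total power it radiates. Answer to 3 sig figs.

Wien's law: T = b/λ_max = 2.898×10⁻³/3.988×10⁻⁶ = 726.680 K.
Area A = 7.27×10⁻³ m².
Then P = σAT⁴ = 5.670×10⁻⁸×7.27×10⁻³×(726.680)⁴ = 115 W.

P ≈ 115 W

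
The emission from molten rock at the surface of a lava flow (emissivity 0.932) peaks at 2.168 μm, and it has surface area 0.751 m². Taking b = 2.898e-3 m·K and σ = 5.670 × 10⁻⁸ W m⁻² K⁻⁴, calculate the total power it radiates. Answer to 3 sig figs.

P ≈ 1.27×10⁵ W

Wien's law: T = b/λ_max = 2.898×10⁻³/2.168×10⁻⁶ = 1336.72 K.
Area A = 0.751 m².
Then P = εσAT⁴ = 0.932×5.670×10⁻⁸×0.751×(1336.72)⁴ = 1.27×10⁵ W.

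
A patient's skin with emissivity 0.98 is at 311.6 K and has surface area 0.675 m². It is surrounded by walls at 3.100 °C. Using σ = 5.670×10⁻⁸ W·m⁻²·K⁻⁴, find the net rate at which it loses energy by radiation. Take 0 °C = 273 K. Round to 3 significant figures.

Net loss ≈ 136 W

Surroundings: T = 3.100 °C + 273 = 276.100 K.
Area A = 0.675 m².
Net radiated power P_net = εσA(T⁴ − T₀⁴) = 0.98×5.670×10⁻⁸×0.675×(311.6⁴ − 276.100⁴).
T⁴ − T₀⁴ = 9.42735×10⁹ − 5.81120×10⁹ = 3.61615×10⁹ K⁴, so P_net = 136 W.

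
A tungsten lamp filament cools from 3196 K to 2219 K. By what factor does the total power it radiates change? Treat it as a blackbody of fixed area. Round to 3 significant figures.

P ∝ T⁴, so P₂/P₁ = (T₂/T₁)⁴ = (2219/3196)⁴ = (0.694305)⁴ = 0.232.

P₂/P₁ ≈ 0.232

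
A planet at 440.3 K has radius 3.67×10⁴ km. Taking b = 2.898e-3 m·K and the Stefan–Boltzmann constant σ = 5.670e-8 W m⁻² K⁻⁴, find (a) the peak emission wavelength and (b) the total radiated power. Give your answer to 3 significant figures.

λ_max ≈ 6.58 μm; P ≈ 3.61×10¹⁹ W

(a) λ_max = b/T = 2.898×10⁻³/440.3 = 6.582×10⁻⁶ m = 6.58 μm.
Surface area A = 4πR² = 4π(3.67×10⁷ m)² = 1.69255×10¹⁶ m².
(b) P = σAT⁴ = 5.670×10⁻⁸×1.69255×10¹⁶×(440.3)⁴ = 3.61×10¹⁹ W.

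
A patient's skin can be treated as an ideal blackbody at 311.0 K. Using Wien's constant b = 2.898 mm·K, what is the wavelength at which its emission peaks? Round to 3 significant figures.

Wien's displacement law: λ_max = b/T = (2.898×10⁻³ m·K)/(311.0 K) = 9.318×10⁻⁶ m.
That is 9.32 μm, in the infrared range.

λ_max ≈ 9.32 μm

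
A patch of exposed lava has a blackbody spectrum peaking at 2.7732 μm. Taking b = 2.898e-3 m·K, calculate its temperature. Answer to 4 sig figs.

Wien's law gives T = b/λ_max = (2.898×10⁻³ m·K)/(2.7732×10⁻⁶ m) = 1045 K.

T ≈ 1045 K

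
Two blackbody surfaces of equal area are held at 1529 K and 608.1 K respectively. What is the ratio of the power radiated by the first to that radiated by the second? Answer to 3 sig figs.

With equal areas, P₁/P₂ = (T₁/T₂)⁴ = (1529/608.1)⁴ = 40.0.

P₁/P₂ ≈ 40.0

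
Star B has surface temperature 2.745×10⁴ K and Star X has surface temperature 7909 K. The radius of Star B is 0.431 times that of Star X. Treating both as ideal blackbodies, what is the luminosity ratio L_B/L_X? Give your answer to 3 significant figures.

L ∝ R²T⁴, so L_B/L_X = (R_B/R_X)²(T_B/T_X)⁴ = (0.431)² × (2.745×10⁴/7909)⁴ = 0.185761 × 145.105 = 27.0.

L_B/L_X ≈ 27.0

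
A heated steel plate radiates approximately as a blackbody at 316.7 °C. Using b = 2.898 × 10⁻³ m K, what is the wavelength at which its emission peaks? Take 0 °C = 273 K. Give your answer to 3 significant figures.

T = 316.7 °C + 273 = 589.7 K.
Wien's displacement law: λ_max = b/T = (2.898×10⁻³ m·K)/(589.7 K) = 4.914×10⁻⁶ m.
That is 4.91 μm, in the infrared range.

λ_max ≈ 4.91 μm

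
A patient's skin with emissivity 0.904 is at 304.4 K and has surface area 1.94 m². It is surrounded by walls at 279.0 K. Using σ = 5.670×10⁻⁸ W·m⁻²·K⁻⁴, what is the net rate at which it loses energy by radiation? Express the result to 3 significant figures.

Area A = 1.94 m².
Net radiated power P_net = εσA(T⁴ − T₀⁴) = 0.904×5.670×10⁻⁸×1.94×(304.4⁴ − 279.0⁴).
T⁴ − T₀⁴ = 8.58576×10⁹ − 6.05922×10⁹ = 2.52654×10⁹ K⁴, so P_net = 251 W.

Net loss ≈ 251 W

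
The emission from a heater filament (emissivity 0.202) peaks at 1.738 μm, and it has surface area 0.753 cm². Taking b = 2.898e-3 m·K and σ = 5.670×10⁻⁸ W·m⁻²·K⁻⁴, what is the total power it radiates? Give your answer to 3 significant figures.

P ≈ 6.67 W

Wien's law: T = b/λ_max = 2.898×10⁻³/1.738×10⁻⁶ = 1667.43 K.
Area A = 0.753 cm² = 7.53×10⁻⁵ m².
Then P = εσAT⁴ = 0.202×5.670×10⁻⁸×7.53×10⁻⁵×(1667.43)⁴ = 6.67 W.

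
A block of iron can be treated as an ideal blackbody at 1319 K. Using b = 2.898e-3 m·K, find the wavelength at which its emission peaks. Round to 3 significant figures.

Wien's displacement law: λ_max = b/T = (2.898×10⁻³ m·K)/(1319 K) = 2.197×10⁻⁶ m.
That is 2.20 μm, in the infrared range.

λ_max ≈ 2.20 μm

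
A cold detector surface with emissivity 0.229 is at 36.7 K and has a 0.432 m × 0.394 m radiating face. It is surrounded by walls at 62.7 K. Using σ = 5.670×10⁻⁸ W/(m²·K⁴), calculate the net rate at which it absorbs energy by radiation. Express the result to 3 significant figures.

Area A = 0.432 × 0.394 = 0.170208 m².
Net radiated power P_net = εσA(T⁴ − T₀⁴) = 0.229×5.670×10⁻⁸×0.170208×(36.7⁴ − 62.7⁴).
T⁴ − T₀⁴ = 1.81411×10⁶ − 1.54550×10⁷ = -1.36409×10⁷ K⁴, so P_net = -0.0301 W — negative, meaning a net gain of 0.0301 W.

Net gain ≈ 0.0301 W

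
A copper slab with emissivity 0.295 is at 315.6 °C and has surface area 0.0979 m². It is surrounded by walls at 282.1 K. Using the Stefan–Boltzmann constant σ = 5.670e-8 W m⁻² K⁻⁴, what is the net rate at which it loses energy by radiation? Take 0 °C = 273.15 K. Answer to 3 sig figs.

T = 315.6 °C + 273.15 = 588.75 K.
Area A = 0.0979 m².
Net radiated power P_net = εσA(T⁴ − T₀⁴) = 0.295×5.670×10⁻⁸×0.0979×(588.75⁴ − 282.1⁴).
T⁴ − T₀⁴ = 1.20150×10¹¹ − 6.33304×10⁹ = 1.13817×10¹¹ K⁴, so P_net = 186 W.

Net loss ≈ 186 W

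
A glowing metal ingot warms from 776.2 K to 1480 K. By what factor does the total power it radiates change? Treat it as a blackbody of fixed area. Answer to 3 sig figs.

P₂/P₁ ≈ 13.2

P ∝ T⁴, so P₂/P₁ = (T₂/T₁)⁴ = (1480/776.2)⁴ = (1.90673)⁴ = 13.2.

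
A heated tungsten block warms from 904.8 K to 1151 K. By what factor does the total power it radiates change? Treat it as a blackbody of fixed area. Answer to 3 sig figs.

P₂/P₁ ≈ 2.62

P ∝ T⁴, so P₂/P₁ = (T₂/T₁)⁴ = (1151/904.8)⁴ = (1.27210)⁴ = 2.62.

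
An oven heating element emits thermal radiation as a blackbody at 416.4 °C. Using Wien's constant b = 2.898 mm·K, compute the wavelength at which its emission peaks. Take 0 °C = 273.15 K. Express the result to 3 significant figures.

T = 416.4 °C + 273.15 = 689.55 K.
Wien's displacement law: λ_max = b/T = (2.898×10⁻³ m·K)/(689.55 K) = 4.203×10⁻⁶ m.
That is 4.20 μm, in the infrared range.

λ_max ≈ 4.20 μm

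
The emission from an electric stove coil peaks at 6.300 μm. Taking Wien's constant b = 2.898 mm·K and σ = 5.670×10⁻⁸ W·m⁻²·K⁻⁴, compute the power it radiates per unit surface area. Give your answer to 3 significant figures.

Wien's law: T = b/λ_max = 2.898×10⁻³/6.300×10⁻⁶ = 460.000 K.
Then I = σT⁴ = 5.670×10⁻⁸×(460.000)⁴ = 2.54×10³ W/m².

I ≈ 2.54×10³ W/m²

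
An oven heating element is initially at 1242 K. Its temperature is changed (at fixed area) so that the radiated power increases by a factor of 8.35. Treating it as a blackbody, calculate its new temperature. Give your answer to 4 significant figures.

T₂ ≈ 2111 K

P ∝ T⁴, so T₂/T₁ = (P₂/P₁)^(1/4) = (8.35)^(1/4) = 1.69989.
T₂ = 1242 × 1.69989 = 2111 K.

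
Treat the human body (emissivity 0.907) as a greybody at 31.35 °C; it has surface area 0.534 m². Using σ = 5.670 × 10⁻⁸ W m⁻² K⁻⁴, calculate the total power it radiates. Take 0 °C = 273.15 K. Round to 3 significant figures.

T = 31.35 °C + 273.15 = 304.50 K.
Area A = 0.534 m².
P = εσAT⁴ = 0.907 × 5.670×10⁻⁸ × 0.534 × (304.50)⁴ = 236 W.

P ≈ 236 W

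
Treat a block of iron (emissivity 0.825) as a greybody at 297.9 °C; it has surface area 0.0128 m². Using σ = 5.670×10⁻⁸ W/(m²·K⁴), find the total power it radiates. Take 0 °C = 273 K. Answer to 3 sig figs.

T = 297.9 °C + 273 = 570.9 K.
Area A = 0.0128 m².
P = εσAT⁴ = 0.825 × 5.670×10⁻⁸ × 0.0128 × (570.9)⁴ = 63.6 W.

P ≈ 63.6 W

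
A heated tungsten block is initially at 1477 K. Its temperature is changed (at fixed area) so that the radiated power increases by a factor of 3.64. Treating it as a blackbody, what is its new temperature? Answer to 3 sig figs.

T₂ ≈ 2.04×10³ K

P ∝ T⁴, so T₂/T₁ = (P₂/P₁)^(1/4) = (3.64)^(1/4) = 1.38126.
T₂ = 1477 × 1.38126 = 2.04×10³ K.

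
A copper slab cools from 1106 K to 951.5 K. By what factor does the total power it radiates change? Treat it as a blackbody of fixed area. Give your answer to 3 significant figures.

P₂/P₁ ≈ 0.548

P ∝ T⁴, so P₂/P₁ = (T₂/T₁)⁴ = (951.5/1106)⁴ = (0.860307)⁴ = 0.548.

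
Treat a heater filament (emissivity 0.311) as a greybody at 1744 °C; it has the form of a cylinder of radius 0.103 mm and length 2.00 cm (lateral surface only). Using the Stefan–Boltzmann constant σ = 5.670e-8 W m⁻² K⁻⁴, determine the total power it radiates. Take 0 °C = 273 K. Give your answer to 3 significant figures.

T = 1744 °C + 273 = 2017 K.
Lateral area A = 2πrL = 2π×1.03×10⁻⁴×0.0200 = 1.29434×10⁻⁵ m².
P = εσAT⁴ = 0.311 × 5.670×10⁻⁸ × 1.29434×10⁻⁵ × (2017)⁴ = 3.78 W.

P ≈ 3.78 W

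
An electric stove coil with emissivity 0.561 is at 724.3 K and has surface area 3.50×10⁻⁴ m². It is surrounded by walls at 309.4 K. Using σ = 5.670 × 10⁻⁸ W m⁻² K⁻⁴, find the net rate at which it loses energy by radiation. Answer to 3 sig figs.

Net loss ≈ 2.96 W

Area A = 3.50×10⁻⁴ m².
Net radiated power P_net = εσA(T⁴ − T₀⁴) = 0.561×5.670×10⁻⁸×3.50×10⁻⁴×(724.3⁴ − 309.4⁴).
T⁴ − T₀⁴ = 2.75216×10¹¹ − 9.16392×10⁹ = 2.66052×10¹¹ K⁴, so P_net = 2.96 W.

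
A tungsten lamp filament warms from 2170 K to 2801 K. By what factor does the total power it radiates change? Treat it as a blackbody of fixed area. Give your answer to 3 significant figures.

P ∝ T⁴, so P₂/P₁ = (T₂/T₁)⁴ = (2801/2170)⁴ = (1.29078)⁴ = 2.78.

P₂/P₁ ≈ 2.78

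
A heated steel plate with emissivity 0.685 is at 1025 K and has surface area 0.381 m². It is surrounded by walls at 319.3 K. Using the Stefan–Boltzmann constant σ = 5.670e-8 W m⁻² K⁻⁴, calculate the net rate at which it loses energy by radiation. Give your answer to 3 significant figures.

Area A = 0.381 m².
Net radiated power P_net = εσA(T⁴ − T₀⁴) = 0.685×5.670×10⁻⁸×0.381×(1025⁴ − 319.3⁴).
T⁴ − T₀⁴ = 1.10381×10¹² − 1.03943×10¹⁰ = 1.09342×10¹² K⁴, so P_net = 1.62×10⁴ W.

Net loss ≈ 1.62×10⁴ W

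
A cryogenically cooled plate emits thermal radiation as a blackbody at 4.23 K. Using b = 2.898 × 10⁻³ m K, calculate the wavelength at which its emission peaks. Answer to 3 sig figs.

λ_max ≈ 0.685 mm

Wien's displacement law: λ_max = b/T = (2.898×10⁻³ m·K)/(4.23 K) = 6.851×10⁻⁴ m.
That is 0.685 mm, in the infrared range.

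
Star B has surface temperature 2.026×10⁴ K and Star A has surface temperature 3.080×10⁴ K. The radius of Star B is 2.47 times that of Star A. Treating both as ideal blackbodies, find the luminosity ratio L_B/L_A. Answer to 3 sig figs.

L_B/L_A ≈ 1.14

L ∝ R²T⁴, so L_B/L_A = (R_B/R_A)²(T_B/T_A)⁴ = (2.47)² × (2.026×10⁴/3.080×10⁴)⁴ = 6.1009 × 0.187221 = 1.14.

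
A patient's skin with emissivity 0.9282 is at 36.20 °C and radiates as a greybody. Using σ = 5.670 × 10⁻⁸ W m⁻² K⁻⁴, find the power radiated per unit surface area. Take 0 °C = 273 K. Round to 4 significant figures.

I ≈ 481.0 W/m²

T = 36.20 °C + 273 = 309.20 K.
Stefan–Boltzmann: I = εσT⁴ = 0.9282 × 5.670×10⁻⁸ × (309.20)⁴ = 481.0 W/m².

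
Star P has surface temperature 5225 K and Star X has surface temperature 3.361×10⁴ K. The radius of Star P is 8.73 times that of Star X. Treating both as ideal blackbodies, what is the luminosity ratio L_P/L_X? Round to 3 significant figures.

L_P/L_X ≈ 0.0445

L ∝ R²T⁴, so L_P/L_X = (R_P/R_X)²(T_P/T_X)⁴ = (8.73)² × (5225/3.361×10⁴)⁴ = 76.2129 × 5.84078×10⁻⁴ = 0.0445.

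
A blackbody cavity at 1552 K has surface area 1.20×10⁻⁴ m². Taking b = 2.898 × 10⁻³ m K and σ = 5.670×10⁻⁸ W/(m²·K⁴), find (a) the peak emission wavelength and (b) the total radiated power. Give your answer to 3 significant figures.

(a) λ_max = b/T = 2.898×10⁻³/1552 = 1.867×10⁻⁶ m = 1.87 μm.
Area A = 1.20×10⁻⁴ m².
(b) P = σAT⁴ = 5.670×10⁻⁸×1.20×10⁻⁴×(1552)⁴ = 39.5 W.

λ_max ≈ 1.87 μm; P ≈ 39.5 W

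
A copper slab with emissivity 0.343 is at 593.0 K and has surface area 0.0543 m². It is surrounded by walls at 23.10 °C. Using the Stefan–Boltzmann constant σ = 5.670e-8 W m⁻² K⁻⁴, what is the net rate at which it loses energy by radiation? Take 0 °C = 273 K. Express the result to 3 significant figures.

Surroundings: T = 23.10 °C + 273 = 296.10 K.
Area A = 0.0543 m².
Net radiated power P_net = εσA(T⁴ − T₀⁴) = 0.343×5.670×10⁻⁸×0.0543×(593.0⁴ − 296.10⁴).
T⁴ − T₀⁴ = 1.23657×10¹¹ − 7.68694×10⁹ = 1.15970×10¹¹ K⁴, so P_net = 122 W.

Net loss ≈ 122 W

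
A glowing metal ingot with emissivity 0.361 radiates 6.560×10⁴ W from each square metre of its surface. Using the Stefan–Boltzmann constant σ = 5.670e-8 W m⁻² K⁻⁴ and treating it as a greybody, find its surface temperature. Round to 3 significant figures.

I = εσT⁴, so T = (I/εσ)^(1/4) = (6.560×10⁴/(0.361×5.670×10⁻⁸))^(1/4) = 1.34×10³ K.

T ≈ 1.34×10³ K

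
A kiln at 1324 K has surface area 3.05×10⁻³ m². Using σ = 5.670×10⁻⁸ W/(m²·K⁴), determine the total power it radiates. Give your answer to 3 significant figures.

Area A = 3.05×10⁻³ m².
P = σAT⁴ = 5.670×10⁻⁸ × 3.05×10⁻³ × (1324)⁴ = 531 W.

P ≈ 531 W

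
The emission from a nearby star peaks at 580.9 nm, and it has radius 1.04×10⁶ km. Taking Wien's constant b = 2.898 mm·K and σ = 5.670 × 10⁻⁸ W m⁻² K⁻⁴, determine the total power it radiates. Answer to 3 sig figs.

Wien's law: T = b/λ_max = 2.898×10⁻³/5.809×10⁻⁷ = 4988.81 K.
Surface area A = 4πR² = 4π(1.04×10⁹ m)² = 1.35918×10¹⁹ m².
Then P = σAT⁴ = 5.670×10⁻⁸×1.35918×10¹⁹×(4988.81)⁴ = 4.77×10²⁶ W.

P ≈ 4.77×10²⁶ W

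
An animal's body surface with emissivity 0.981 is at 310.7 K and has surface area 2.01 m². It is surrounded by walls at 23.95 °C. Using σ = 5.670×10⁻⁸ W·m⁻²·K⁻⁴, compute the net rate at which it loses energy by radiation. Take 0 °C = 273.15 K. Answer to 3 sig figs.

Net loss ≈ 171 W

Surroundings: T = 23.95 °C + 273.15 = 297.10 K.
Area A = 2.01 m².
Net radiated power P_net = εσA(T⁴ − T₀⁴) = 0.981×5.670×10⁻⁸×2.01×(310.7⁴ − 297.10⁴).
T⁴ − T₀⁴ = 9.31891×10⁹ − 7.79131×10⁹ = 1.52760×10⁹ K⁴, so P_net = 171 W.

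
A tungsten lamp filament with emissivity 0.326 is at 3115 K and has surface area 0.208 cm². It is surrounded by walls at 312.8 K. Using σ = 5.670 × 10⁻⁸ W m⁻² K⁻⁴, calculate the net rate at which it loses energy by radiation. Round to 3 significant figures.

Area A = 0.208 cm² = 2.08×10⁻⁵ m².
Net radiated power P_net = εσA(T⁴ − T₀⁴) = 0.326×5.670×10⁻⁸×2.08×10⁻⁵×(3115⁴ − 312.8⁴).
T⁴ − T₀⁴ = 9.41526×10¹³ − 9.57342×10⁹ = 9.41430×10¹³ K⁴, so P_net = 36.2 W.

Net loss ≈ 36.2 W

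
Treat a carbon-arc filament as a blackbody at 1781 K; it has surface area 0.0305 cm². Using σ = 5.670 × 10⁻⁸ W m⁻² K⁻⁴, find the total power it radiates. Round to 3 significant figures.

P ≈ 1.74 W

Area A = 0.0305 cm² = 3.05×10⁻⁶ m².
P = σAT⁴ = 5.670×10⁻⁸ × 3.05×10⁻⁶ × (1781)⁴ = 1.74 W.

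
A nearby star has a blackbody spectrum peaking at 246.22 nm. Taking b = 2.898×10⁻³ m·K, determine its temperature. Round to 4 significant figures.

Wien's law gives T = b/λ_max = (2.898×10⁻³ m·K)/(2.4622×10⁻⁷ m) = 1.177×10⁴ K.

T ≈ 1.177×10⁴ K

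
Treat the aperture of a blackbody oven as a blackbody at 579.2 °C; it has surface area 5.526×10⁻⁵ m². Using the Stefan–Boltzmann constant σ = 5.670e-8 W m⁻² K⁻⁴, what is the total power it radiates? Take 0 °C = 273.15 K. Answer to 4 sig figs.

T = 579.2 °C + 273.15 = 852.35 K.
Area A = 5.526×10⁻⁵ m².
P = σAT⁴ = 5.670×10⁻⁸ × 5.526×10⁻⁵ × (852.35)⁴ = 1.654 W.

P ≈ 1.654 W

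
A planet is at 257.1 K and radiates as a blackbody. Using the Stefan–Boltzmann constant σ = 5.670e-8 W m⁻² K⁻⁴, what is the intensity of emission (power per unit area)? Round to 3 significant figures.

Stefan–Boltzmann: I = σT⁴ = 5.670×10⁻⁸ × (257.1)⁴ = 248 W/m².

I ≈ 248 W/m²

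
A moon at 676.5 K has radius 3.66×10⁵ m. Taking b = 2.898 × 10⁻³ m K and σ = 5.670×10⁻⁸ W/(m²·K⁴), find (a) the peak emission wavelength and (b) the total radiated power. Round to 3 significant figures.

(a) λ_max = b/T = 2.898×10⁻³/676.5 = 4.284×10⁻⁶ m = 4.28 μm.
Surface area A = 4πR² = 4π(3.66×10⁵ m)² = 1.68334×10¹² m².
(b) P = σAT⁴ = 5.670×10⁻⁸×1.68334×10¹²×(676.5)⁴ = 2.00×10¹⁶ W.

λ_max ≈ 4.28 μm; P ≈ 2.00×10¹⁶ W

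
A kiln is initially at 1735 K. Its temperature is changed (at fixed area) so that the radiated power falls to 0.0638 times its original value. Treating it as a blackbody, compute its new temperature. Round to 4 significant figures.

P ∝ T⁴, so T₂/T₁ = (P₂/P₁)^(1/4) = (0.0638)^(1/4) = 0.502580.
T₂ = 1735 × 0.502580 = 872.0 K.

T₂ ≈ 872.0 K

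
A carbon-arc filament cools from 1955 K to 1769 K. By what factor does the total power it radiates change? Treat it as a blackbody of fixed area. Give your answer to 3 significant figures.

P ∝ T⁴, so P₂/P₁ = (T₂/T₁)⁴ = (1769/1955)⁴ = (0.904859)⁴ = 0.670.

P₂/P₁ ≈ 0.670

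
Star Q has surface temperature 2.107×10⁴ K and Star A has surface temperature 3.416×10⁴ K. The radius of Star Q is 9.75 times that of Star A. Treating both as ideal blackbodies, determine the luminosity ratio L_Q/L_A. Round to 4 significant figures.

L ∝ R²T⁴, so L_Q/L_A = (R_Q/R_A)²(T_Q/T_A)⁴ = (9.75)² × (2.107×10⁴/3.416×10⁴)⁴ = 95.0625 × 0.144739 = 13.76.

L_Q/L_A ≈ 13.76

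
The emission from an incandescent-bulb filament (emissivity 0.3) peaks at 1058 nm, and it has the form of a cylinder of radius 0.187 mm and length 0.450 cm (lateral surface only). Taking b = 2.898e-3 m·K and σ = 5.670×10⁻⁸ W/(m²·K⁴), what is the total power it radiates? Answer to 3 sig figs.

P ≈ 5.06 W

Wien's law: T = b/λ_max = 2.898×10⁻³/1.058×10⁻⁶ = 2739.13 K.
Lateral area A = 2πrL = 2π×1.87×10⁻⁴×4.50×10⁻³ = 5.28730×10⁻⁶ m².
Then P = εσAT⁴ = 0.3×5.670×10⁻⁸×5.28730×10⁻⁶×(2739.13)⁴ = 5.06 W.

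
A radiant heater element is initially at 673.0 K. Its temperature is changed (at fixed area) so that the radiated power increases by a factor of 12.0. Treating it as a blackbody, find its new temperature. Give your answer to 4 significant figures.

P ∝ T⁴, so T₂/T₁ = (P₂/P₁)^(1/4) = (12.0)^(1/4) = 1.86121.
T₂ = 673.0 × 1.86121 = 1253 K.

T₂ ≈ 1253 K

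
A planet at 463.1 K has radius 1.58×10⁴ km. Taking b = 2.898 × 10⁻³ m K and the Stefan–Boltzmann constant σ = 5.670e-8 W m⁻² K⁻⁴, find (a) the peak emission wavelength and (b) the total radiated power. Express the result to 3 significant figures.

(a) λ_max = b/T = 2.898×10⁻³/463.1 = 6.258×10⁻⁶ m = 6.26 μm.
Surface area A = 4πR² = 4π(1.58×10⁷ m)² = 3.13707×10¹⁵ m².
(b) P = σAT⁴ = 5.670×10⁻⁸×3.13707×10¹⁵×(463.1)⁴ = 8.18×10¹⁸ W.

λ_max ≈ 6.26 μm; P ≈ 8.18×10¹⁸ W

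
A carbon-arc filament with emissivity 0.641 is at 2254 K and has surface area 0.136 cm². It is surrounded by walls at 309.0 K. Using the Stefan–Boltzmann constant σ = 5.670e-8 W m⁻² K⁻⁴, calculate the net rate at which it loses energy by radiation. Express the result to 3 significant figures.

Net loss ≈ 12.8 W

Area A = 0.136 cm² = 1.36×10⁻⁵ m².
Net radiated power P_net = εσA(T⁴ − T₀⁴) = 0.641×5.670×10⁻⁸×1.36×10⁻⁵×(2254⁴ − 309.0⁴).
T⁴ − T₀⁴ = 2.58116×10¹³ − 9.11662×10⁹ = 2.58025×10¹³ K⁴, so P_net = 12.8 W.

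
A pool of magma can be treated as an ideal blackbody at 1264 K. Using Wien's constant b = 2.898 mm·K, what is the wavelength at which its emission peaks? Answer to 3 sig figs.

λ_max ≈ 2.29 μm

Wien's displacement law: λ_max = b/T = (2.898×10⁻³ m·K)/(1264 K) = 2.293×10⁻⁶ m.
That is 2.29 μm, in the infrared range.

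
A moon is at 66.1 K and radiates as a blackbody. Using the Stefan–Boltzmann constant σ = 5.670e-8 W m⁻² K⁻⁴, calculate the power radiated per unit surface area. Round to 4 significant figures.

Stefan–Boltzmann: I = σT⁴ = 5.670×10⁻⁸ × (66.1)⁴ = 1.082 W/m².

I ≈ 1.082 W/m²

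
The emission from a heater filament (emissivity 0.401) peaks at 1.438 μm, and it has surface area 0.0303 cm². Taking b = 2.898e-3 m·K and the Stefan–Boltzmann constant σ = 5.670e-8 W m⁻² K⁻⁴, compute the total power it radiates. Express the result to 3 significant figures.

Wien's law: T = b/λ_max = 2.898×10⁻³/1.438×10⁻⁶ = 2015.30 K.
Area A = 0.0303 cm² = 3.03×10⁻⁶ m².
Then P = εσAT⁴ = 0.401×5.670×10⁻⁸×3.03×10⁻⁶×(2015.30)⁴ = 1.14 W.

P ≈ 1.14 W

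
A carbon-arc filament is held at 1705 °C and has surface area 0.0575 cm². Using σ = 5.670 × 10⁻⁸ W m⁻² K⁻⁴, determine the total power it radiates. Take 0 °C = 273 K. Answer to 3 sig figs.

P ≈ 4.99 W

T = 1705 °C + 273 = 1978 K.
Area A = 0.0575 cm² = 5.75×10⁻⁶ m².
P = σAT⁴ = 5.670×10⁻⁸ × 5.75×10⁻⁶ × (1978)⁴ = 4.99 W.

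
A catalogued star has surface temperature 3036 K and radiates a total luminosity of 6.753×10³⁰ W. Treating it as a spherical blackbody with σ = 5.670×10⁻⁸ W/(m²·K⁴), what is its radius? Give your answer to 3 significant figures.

R ≈ 3.34×10¹¹ m

L = 4πR²σT⁴ ⇒ R = √(L/(4πσT⁴)).
σT⁴ = 4.81715×10⁶ W/m², so R = √(6.753×10³⁰/(4π×4.81715×10⁶)) = 3.34×10¹¹ m.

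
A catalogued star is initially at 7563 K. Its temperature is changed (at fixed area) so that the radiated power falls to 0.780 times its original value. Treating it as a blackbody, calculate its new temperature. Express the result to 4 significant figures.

P ∝ T⁴, so T₂/T₁ = (P₂/P₁)^(1/4) = (0.780)^(1/4) = 0.939774.
T₂ = 7563 × 0.939774 = 7108 K.

T₂ ≈ 7108 K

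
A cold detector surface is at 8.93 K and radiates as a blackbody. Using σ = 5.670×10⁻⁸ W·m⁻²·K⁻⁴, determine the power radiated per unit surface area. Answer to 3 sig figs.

I ≈ 3.61×10⁻⁴ W/m²

Stefan–Boltzmann: I = σT⁴ = 5.670×10⁻⁸ × (8.93)⁴ = 3.61×10⁻⁴ W/m².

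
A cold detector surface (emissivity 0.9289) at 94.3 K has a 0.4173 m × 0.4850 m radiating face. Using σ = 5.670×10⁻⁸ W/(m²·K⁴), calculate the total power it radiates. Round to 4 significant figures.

P ≈ 0.8429 W

Area A = 0.4173 × 0.4850 = 0.202391 m².
P = εσAT⁴ = 0.9289 × 5.670×10⁻⁸ × 0.202391 × (94.3)⁴ = 0.8429 W.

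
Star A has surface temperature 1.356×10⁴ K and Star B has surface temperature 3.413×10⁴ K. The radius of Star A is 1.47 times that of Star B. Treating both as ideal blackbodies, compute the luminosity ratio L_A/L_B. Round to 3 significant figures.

L_A/L_B ≈ 0.0538

L ∝ R²T⁴, so L_A/L_B = (R_A/R_B)²(T_A/T_B)⁴ = (1.47)² × (1.356×10⁴/3.413×10⁴)⁴ = 2.1609 × 0.0249169 = 0.0538.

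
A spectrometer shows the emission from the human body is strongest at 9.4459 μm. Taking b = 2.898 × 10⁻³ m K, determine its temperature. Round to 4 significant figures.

T ≈ 306.8 K

Wien's law gives T = b/λ_max = (2.898×10⁻³ m·K)/(9.4459×10⁻⁶ m) = 306.8 K.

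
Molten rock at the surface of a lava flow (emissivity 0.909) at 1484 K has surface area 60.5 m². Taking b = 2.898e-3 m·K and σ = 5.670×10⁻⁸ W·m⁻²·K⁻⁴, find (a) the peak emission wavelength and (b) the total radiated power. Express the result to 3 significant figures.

λ_max ≈ 1.95×10³ nm; P ≈ 1.51×10⁷ W

(a) λ_max = b/T = 2.898×10⁻³/1484 = 1.953×10⁻⁶ m = 1.95×10³ nm.
Area A = 60.5 m².
(b) P = εσAT⁴ = 0.909×5.670×10⁻⁸×60.5×(1484)⁴ = 1.51×10⁷ W.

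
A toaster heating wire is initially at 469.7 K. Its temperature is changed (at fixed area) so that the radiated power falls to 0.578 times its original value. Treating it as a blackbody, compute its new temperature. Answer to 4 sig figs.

T₂ ≈ 409.5 K

P ∝ T⁴, so T₂/T₁ = (P₂/P₁)^(1/4) = (0.578)^(1/4) = 0.871931.
T₂ = 469.7 × 0.871931 = 409.5 K.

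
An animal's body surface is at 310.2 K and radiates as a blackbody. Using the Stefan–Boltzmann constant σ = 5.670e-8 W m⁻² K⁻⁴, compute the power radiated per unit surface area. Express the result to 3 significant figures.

I ≈ 525 W/m²

Stefan–Boltzmann: I = σT⁴ = 5.670×10⁻⁸ × (310.2)⁴ = 525 W/m².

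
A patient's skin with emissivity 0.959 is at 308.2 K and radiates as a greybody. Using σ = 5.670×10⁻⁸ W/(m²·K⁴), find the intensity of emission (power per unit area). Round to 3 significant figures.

I ≈ 491 W/m²

Stefan–Boltzmann: I = εσT⁴ = 0.959 × 5.670×10⁻⁸ × (308.2)⁴ = 491 W/m².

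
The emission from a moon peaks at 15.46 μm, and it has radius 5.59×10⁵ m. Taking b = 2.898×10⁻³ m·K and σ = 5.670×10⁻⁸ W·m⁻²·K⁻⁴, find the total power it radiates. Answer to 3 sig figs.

Wien's law: T = b/λ_max = 2.898×10⁻³/1.546×10⁻⁵ = 187.451 K.
Surface area A = 4πR² = 4π(5.59×10⁵ m)² = 3.92675×10¹² m².
Then P = σAT⁴ = 5.670×10⁻⁸×3.92675×10¹²×(187.451)⁴ = 2.75×10¹⁴ W.

P ≈ 2.75×10¹⁴ W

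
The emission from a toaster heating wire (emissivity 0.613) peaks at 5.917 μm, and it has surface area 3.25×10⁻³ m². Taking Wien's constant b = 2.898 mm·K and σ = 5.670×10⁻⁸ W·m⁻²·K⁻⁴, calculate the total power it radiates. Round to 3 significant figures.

P ≈ 6.50 W

Wien's law: T = b/λ_max = 2.898×10⁻³/5.917×10⁻⁶ = 489.775 K.
Area A = 3.25×10⁻³ m².
Then P = εσAT⁴ = 0.613×5.670×10⁻⁸×3.25×10⁻³×(489.775)⁴ = 6.50 W.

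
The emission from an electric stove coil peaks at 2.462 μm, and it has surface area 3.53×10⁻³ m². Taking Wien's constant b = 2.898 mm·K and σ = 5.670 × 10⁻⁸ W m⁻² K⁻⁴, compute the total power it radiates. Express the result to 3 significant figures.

P ≈ 384 W

Wien's law: T = b/λ_max = 2.898×10⁻³/2.462×10⁻⁶ = 1177.09 K.
Area A = 3.53×10⁻³ m².
Then P = σAT⁴ = 5.670×10⁻⁸×3.53×10⁻³×(1177.09)⁴ = 384 W.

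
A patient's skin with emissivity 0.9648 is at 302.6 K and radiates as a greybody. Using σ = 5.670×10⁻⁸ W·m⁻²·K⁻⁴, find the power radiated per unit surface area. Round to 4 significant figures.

Stefan–Boltzmann: I = εσT⁴ = 0.9648 × 5.670×10⁻⁸ × (302.6)⁴ = 458.7 W/m².

I ≈ 458.7 W/m²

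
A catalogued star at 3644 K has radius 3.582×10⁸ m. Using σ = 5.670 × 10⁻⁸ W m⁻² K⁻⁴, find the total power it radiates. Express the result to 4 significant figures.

P ≈ 1.612×10²⁵ W

Surface area A = 4πR² = 4π(3.582×10⁸ m)² = 1.61236×10¹⁸ m².
P = σAT⁴ = 5.670×10⁻⁸ × 1.61236×10¹⁸ × (3644)⁴ = 1.612×10²⁵ W.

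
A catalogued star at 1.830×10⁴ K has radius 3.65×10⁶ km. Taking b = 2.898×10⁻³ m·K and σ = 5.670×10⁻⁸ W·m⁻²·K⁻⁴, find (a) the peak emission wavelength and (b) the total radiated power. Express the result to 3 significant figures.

λ_max ≈ 158 nm; P ≈ 1.06×10³⁰ W

(a) λ_max = b/T = 2.898×10⁻³/1.830×10⁴ = 1.584×10⁻⁷ m = 158 nm.
Surface area A = 4πR² = 4π(3.65×10⁹ m)² = 1.67415×10²⁰ m².
(b) P = σAT⁴ = 5.670×10⁻⁸×1.67415×10²⁰×(1.830×10⁴)⁴ = 1.06×10³⁰ W.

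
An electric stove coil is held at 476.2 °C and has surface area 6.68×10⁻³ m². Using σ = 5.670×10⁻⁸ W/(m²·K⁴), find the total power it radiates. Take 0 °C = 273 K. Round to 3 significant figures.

P ≈ 119 W

T = 476.2 °C + 273 = 749.2 K.
Area A = 6.68×10⁻³ m².
P = σAT⁴ = 5.670×10⁻⁸ × 6.68×10⁻³ × (749.2)⁴ = 119 W.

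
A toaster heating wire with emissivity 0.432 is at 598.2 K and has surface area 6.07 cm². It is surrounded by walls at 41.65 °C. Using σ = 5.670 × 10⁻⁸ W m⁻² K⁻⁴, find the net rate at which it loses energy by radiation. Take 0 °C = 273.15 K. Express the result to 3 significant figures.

Surroundings: T = 41.65 °C + 273.15 = 314.80 K.
Area A = 6.07 cm² = 6.07×10⁻⁴ m².
Net radiated power P_net = εσA(T⁴ − T₀⁴) = 0.432×5.670×10⁻⁸×6.07×10⁻⁴×(598.2⁴ − 314.80⁴).
T⁴ − T₀⁴ = 1.28052×10¹¹ − 9.82062×10⁹ = 1.18231×10¹¹ K⁴, so P_net = 1.76 W.

Net loss ≈ 1.76 W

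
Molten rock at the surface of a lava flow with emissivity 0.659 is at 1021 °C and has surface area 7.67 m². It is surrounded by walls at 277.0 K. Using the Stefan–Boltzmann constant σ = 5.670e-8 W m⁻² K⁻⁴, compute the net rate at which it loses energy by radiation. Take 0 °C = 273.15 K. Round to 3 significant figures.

T = 1021 °C + 273.15 = 1294.15 K.
Area A = 7.67 m².
Net radiated power P_net = εσA(T⁴ − T₀⁴) = 0.659×5.670×10⁻⁸×7.67×(1294.15⁴ − 277.0⁴).
T⁴ − T₀⁴ = 2.80504×10¹² − 5.88734×10⁹ = 2.79915×10¹² K⁴, so P_net = 8.02×10⁵ W.

Net loss ≈ 8.02×10⁵ W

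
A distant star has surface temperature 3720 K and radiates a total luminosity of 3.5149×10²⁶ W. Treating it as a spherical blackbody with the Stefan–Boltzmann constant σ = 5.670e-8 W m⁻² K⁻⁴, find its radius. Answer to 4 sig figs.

R ≈ 1.605×10⁹ m

L = 4πR²σT⁴ ⇒ R = √(L/(4πσT⁴)).
σT⁴ = 1.08581×10⁷ W/m², so R = √(3.5149×10²⁶/(4π×1.08581×10⁷)) = 1.605×10⁹ m.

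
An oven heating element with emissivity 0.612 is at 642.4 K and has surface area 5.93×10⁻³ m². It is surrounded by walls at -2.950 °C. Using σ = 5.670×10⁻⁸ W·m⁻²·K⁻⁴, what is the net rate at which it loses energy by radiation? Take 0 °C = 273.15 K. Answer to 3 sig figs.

Net loss ≈ 33.9 W

Surroundings: T = -2.950 °C + 273.15 = 270.200 K.
Area A = 5.93×10⁻³ m².
Net radiated power P_net = εσA(T⁴ − T₀⁴) = 0.612×5.670×10⁻⁸×5.93×10⁻³×(642.4⁴ − 270.200⁴).
T⁴ − T₀⁴ = 1.70303×10¹¹ − 5.33017×10⁹ = 1.64973×10¹¹ K⁴, so P_net = 33.9 W.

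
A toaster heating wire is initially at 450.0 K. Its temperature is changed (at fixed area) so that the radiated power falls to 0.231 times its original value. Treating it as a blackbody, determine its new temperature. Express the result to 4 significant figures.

P ∝ T⁴, so T₂/T₁ = (P₂/P₁)^(1/4) = (0.231)^(1/4) = 0.693271.
T₂ = 450.0 × 0.693271 = 312.0 K.

T₂ ≈ 312.0 K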